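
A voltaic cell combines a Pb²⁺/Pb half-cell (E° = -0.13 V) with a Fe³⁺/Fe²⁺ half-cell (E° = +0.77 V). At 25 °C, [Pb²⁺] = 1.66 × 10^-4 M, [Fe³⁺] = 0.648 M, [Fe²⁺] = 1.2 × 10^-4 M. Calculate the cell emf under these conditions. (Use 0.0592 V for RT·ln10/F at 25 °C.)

The Fe³⁺/Fe²⁺ couple has the higher reduction potential and acts as the cathode, so E°_cell = +0.77 − (-0.13) = 0.90 V.
Balancing electrons gives n = 2; the reaction quotient is Q = [Pb²⁺]·[Fe²⁺]^2/[Fe³⁺]^2 = 5.69 × 10^-12.
At 25 °C, E = E° − (0.0592/n) log Q = 0.90 − (0.0592/2)(-11.245) = 0.900 + 0.333 = 1.233 V.

1.23 V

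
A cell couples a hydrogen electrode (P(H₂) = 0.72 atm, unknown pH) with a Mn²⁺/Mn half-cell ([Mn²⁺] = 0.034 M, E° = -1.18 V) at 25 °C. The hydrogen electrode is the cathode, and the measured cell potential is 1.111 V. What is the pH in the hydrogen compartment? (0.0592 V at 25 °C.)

pH = 1.97

E°_cell = 1.18 V and n = 2.
log Q = n(E° − E)/0.0592 = 2×(1.18 − 1.111)/0.0592 = 2.331.
With Q = [Mn²⁺]·P(H₂) / [H⁺]^2, solving for [H⁺] gives log[H⁺] = -1.971, so pH = 1.97.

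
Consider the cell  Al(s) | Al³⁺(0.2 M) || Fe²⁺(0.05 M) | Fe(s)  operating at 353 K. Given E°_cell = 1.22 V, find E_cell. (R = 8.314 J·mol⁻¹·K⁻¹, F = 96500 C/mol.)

Balancing electrons gives n = 6; the reaction quotient is Q = [Al³⁺]^2/[Fe²⁺]^3 = 320.
E = E° − (RT/nF) ln Q = 1.22 − (8.314×353)/(6×96500) × (5.768) = 1.220 − 0.029 = 1.191 V.

1.19 V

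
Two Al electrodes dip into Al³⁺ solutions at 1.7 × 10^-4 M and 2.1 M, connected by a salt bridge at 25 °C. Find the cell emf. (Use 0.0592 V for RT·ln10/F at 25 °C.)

Both half-cells are Al³⁺/Al, so E°_cell = 0. The concentrated side is the cathode; the cell reaction moves Al³⁺ from high to low concentration with n = 3.
Q = [Al³⁺]_dilute/[Al³⁺]_conc = 1.7 × 10^-4/2.1 = 8.1 × 10^-5.
E = 0 − (0.0592/3) log Q = −(0.0592/3)(-4.092) = 0.0807 V.

0.081 V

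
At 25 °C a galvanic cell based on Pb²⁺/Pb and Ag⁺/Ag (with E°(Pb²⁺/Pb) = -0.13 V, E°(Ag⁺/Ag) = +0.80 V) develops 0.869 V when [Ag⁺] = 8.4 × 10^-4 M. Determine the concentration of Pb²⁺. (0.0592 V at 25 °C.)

8.1 × 10^-5 M

From the Nernst equation, log Q = n(E° − E)/0.0592 = 2(0.93 − 0.869)/0.0592 = 2.061, so Q = 115.
With Q = [Pb²⁺]/[Ag⁺]^2 and the known concentrations, [Pb²⁺] in the numerator gives [Pb²⁺] = 8.1 × 10^-5 M.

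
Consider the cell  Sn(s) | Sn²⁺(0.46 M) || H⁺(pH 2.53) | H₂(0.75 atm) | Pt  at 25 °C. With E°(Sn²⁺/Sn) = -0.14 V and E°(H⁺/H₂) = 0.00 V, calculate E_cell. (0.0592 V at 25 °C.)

The hydrogen couple is the cathode, so E°_cell = 0.14 V; n = 2.
[H⁺] = 10^(−2.53) = 0.0030 M, and Q = [Sn²⁺]·P(H₂) / [H⁺]^2 = 3.96 × 10^4.
E = E° − (0.0592/2) log Q = 0.14 − (0.0592/2)(4.598) = 0.004 V.

0.004 V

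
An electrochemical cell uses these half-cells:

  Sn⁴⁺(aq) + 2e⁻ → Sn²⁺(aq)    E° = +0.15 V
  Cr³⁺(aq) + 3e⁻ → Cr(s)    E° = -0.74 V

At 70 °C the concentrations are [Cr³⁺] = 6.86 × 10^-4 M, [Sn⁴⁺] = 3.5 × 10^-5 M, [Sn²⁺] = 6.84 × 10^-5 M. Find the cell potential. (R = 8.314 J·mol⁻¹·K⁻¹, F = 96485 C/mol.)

0.952 V

The Sn⁴⁺/Sn²⁺ couple has the higher reduction potential and acts as the cathode, so E°_cell = +0.15 − (-0.74) = 0.89 V.
Balancing electrons gives n = 6; the reaction quotient is Q = [Cr³⁺]^2·[Sn²⁺]^3/[Sn⁴⁺]^3 = 3.51 × 10^-6.
E = E° − (RT/nF) ln Q = 0.89 − (8.314×343)/(6×96485) × (-12.559) = 0.890 + 0.062 = 0.952 V.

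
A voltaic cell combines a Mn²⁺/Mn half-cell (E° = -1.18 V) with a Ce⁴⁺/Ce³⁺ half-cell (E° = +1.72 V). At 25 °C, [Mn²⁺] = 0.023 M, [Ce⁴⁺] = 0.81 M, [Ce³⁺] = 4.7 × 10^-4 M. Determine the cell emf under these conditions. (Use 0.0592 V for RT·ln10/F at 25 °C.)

3.14 V

The Ce⁴⁺/Ce³⁺ couple has the higher reduction potential and acts as the cathode, so E°_cell = +1.72 − (-1.18) = 2.90 V.
Balancing electrons gives n = 2; the reaction quotient is Q = [Mn²⁺]·[Ce³⁺]^2/[Ce⁴⁺]^2 = 7.74 × 10^-9.
At 25 °C, E = E° − (0.0592/n) log Q = 2.90 − (0.0592/2)(-8.111) = 2.900 + 0.240 = 3.140 V.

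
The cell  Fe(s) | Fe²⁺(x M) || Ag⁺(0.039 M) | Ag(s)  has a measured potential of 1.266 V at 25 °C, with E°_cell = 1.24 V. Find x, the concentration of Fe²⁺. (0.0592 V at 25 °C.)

From the Nernst equation, log Q = n(E° − E)/0.0592 = 2(1.24 − 1.266)/0.0592 = -0.878, so Q = 0.132.
With Q = [Fe²⁺]/[Ag⁺]^2 and the known concentrations, [Fe²⁺] in the numerator gives [Fe²⁺] = 2 × 10^-4 M.

2 × 10^-4 M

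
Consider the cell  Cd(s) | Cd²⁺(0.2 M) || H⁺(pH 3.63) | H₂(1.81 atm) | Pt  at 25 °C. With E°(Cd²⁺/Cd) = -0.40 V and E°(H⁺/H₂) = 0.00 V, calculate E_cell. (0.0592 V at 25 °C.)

The hydrogen couple is the cathode, so E°_cell = 0.40 V; n = 2.
[H⁺] = 10^(−3.63) = 2.3 × 10^-4 M, and Q = [Cd²⁺]·P(H₂) / [H⁺]^2 = 6.59 × 10^6.
E = E° − (0.0592/2) log Q = 0.40 − (0.0592/2)(6.819) = 0.198 V.

0.20 V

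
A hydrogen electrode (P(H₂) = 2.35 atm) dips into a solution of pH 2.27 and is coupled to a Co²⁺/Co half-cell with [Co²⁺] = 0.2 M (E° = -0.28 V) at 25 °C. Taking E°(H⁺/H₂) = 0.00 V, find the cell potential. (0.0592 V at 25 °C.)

0.16 V

The hydrogen couple is the cathode, so E°_cell = 0.28 V; n = 2.
[H⁺] = 10^(−2.27) = 0.0054 M, and Q = [Co²⁺]·P(H₂) / [H⁺]^2 = 1.63 × 10^4.
E = E° − (0.0592/2) log Q = 0.28 − (0.0592/2)(4.212) = 0.155 V.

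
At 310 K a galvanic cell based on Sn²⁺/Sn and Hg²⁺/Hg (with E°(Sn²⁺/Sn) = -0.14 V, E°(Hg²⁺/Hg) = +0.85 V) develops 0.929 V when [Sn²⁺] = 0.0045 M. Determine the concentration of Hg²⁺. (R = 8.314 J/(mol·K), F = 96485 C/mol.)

4.7 × 10^-5 M

From the Nernst equation, ln Q = nF(E° − E)/RT = 2×96485×(0.99 − 0.929)/(8.314×310) = 4.567, so Q = 96.3.
With Q = [Sn²⁺]/[Hg²⁺] and the known concentrations, [Hg²⁺] in the denominator gives [Hg²⁺] = 4.7 × 10^-5 M.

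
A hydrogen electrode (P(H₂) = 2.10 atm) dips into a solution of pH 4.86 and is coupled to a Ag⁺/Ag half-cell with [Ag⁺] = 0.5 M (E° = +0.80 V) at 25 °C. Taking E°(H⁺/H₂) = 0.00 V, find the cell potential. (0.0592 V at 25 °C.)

The Ag⁺/Ag couple is the cathode, so E°_cell = 0.80 V; n = 2.
[H⁺] = 10^(−4.86) = 1.4 × 10^-5 M, and Q = [H⁺]^2 / ([Ag⁺]^2·P(H₂)) = 3.63 × 10^-10.
E = E° − (0.0592/2) log Q = 0.80 − (0.0592/2)(-9.440) = 1.079 V.

1.08 V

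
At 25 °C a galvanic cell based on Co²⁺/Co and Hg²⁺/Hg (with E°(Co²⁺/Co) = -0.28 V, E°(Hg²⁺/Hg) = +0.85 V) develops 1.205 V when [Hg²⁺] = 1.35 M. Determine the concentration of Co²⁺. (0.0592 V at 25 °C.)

From the Nernst equation, log Q = n(E° − E)/0.0592 = 2(1.13 − 1.205)/0.0592 = -2.534, so Q = 0.00293.
With Q = [Co²⁺]/[Hg²⁺] and the known concentrations, [Co²⁺] in the numerator gives [Co²⁺] = 0.0039 M.

0.0039 M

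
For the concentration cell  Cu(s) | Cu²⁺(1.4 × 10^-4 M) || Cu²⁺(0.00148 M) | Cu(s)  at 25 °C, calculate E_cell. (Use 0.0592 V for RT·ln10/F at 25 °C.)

0.030 V

Both half-cells are Cu²⁺/Cu, so E°_cell = 0. The concentrated side is the cathode; the cell reaction moves Cu²⁺ from high to low concentration with n = 2.
Q = [Cu²⁺]_dilute/[Cu²⁺]_conc = 1.4 × 10^-4/0.00148 = 0.0946.
E = 0 − (0.0592/2) log Q = −(0.0592/2)(-1.024) = 0.0303 V.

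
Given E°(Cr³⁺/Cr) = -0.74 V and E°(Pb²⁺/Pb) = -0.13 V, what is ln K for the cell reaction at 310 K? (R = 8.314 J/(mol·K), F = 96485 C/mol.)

E°_cell = -0.13 − (-0.74) = 0.61 V, with n = 6 electrons transferred.
At equilibrium E = 0, so the Nernst equation gives ln K = nFE°/RT = (6)(96485)(0.61)/((8.314)(310)) = 137.02.

ln K = 137.0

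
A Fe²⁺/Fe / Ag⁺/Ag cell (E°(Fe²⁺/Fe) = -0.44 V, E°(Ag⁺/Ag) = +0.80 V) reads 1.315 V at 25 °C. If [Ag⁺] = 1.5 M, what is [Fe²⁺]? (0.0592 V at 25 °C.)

0.0066 M

From the Nernst equation, log Q = n(E° − E)/0.0592 = 2(1.24 − 1.315)/0.0592 = -2.534, so Q = 0.00293.
With Q = [Fe²⁺]/[Ag⁺]^2 and the known concentrations, [Fe²⁺] in the numerator gives [Fe²⁺] = 0.0066 M.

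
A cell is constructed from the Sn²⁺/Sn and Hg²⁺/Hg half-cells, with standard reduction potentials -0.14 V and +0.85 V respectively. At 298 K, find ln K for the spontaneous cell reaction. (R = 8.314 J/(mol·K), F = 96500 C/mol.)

ln K = 77.1

E°_cell = +0.85 − (-0.14) = 0.99 V, with n = 2 electrons transferred.
At equilibrium E = 0, so the Nernst equation gives ln K = nFE°/RT = (2)(96500)(0.99)/((8.314)(298)) = 77.12.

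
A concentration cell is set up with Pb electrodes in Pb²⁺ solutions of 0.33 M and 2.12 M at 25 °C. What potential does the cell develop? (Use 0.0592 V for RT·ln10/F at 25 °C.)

0.024 V

Both half-cells are Pb²⁺/Pb, so E°_cell = 0. The concentrated side is the cathode; the cell reaction moves Pb²⁺ from high to low concentration with n = 2.
Q = [Pb²⁺]_dilute/[Pb²⁺]_conc = 0.33/2.12 = 0.156.
E = 0 − (0.0592/2) log Q = −(0.0592/2)(-0.808) = 0.0239 V.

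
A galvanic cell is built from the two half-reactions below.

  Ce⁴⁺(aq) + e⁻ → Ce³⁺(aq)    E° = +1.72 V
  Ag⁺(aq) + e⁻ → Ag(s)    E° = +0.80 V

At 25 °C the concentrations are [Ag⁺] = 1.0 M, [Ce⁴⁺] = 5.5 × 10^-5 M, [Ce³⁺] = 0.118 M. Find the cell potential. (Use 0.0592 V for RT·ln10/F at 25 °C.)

0.723 V

The Ce⁴⁺/Ce³⁺ couple has the higher reduction potential and acts as the cathode, so E°_cell = +1.72 − (+0.80) = 0.92 V.
Balancing electrons gives n = 1; the reaction quotient is Q = [Ag⁺]·[Ce³⁺]/[Ce⁴⁺] = 2150.
At 25 °C, E = E° − (0.0592/n) log Q = 0.92 − (0.0592/1)(3.332) = 0.920 − 0.197 = 0.723 V.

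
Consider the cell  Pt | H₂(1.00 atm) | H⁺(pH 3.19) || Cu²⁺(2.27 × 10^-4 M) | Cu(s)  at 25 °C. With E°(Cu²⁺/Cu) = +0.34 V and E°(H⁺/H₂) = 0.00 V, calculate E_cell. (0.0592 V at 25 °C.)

The Cu²⁺/Cu couple is the cathode, so E°_cell = 0.34 V; n = 2.
[H⁺] = 10^(−3.19) = 6.5 × 10^-4 M, and Q = [H⁺]^2 / ([Cu²⁺]·P(H₂)) = 0.00184.
E = E° − (0.0592/2) log Q = 0.34 − (0.0592/2)(-2.736) = 0.421 V.

0.42 V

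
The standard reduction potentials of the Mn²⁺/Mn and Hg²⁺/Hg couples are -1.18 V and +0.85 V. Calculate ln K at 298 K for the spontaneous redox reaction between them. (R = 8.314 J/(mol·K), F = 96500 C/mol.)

ln K = 158.1

E°_cell = +0.85 − (-1.18) = 2.03 V, with n = 2 electrons transferred.
At equilibrium E = 0, so the Nernst equation gives ln K = nFE°/RT = (2)(96500)(2.03)/((8.314)(298)) = 158.13.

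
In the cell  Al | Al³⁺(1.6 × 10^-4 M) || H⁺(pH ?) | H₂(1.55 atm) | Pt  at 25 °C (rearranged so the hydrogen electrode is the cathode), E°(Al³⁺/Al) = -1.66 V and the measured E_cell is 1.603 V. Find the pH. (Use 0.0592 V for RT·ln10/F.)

E°_cell = 1.66 V and n = 6.
log Q = n(E° − E)/0.0592 = 6×(1.66 − 1.603)/0.0592 = 5.777.
With Q = [Al³⁺]^2·P(H₂)^3 / [H⁺]^6, solving for [H⁺] gives log[H⁺] = -2.133, so pH = 2.13.

pH = 2.13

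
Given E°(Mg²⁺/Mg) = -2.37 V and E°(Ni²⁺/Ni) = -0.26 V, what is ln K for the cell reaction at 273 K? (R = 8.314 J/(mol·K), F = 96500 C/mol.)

ln K = 179.4

E°_cell = -0.26 − (-2.37) = 2.11 V, with n = 2 electrons transferred.
At equilibrium E = 0, so the Nernst equation gives ln K = nFE°/RT = (2)(96500)(2.11)/((8.314)(273)) = 179.42.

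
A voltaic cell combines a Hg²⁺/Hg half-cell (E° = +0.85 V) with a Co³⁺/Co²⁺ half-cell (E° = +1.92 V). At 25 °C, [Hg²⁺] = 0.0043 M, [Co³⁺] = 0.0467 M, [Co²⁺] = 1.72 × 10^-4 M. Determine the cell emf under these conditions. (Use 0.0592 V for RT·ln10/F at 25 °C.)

1.28 V

The Co³⁺/Co²⁺ couple has the higher reduction potential and acts as the cathode, so E°_cell = +1.92 − (+0.85) = 1.07 V.
Balancing electrons gives n = 2; the reaction quotient is Q = [Hg²⁺]·[Co²⁺]^2/[Co³⁺]^2 = 5.83 × 10^-8.
At 25 °C, E = E° − (0.0592/n) log Q = 1.07 − (0.0592/2)(-7.234) = 1.070 + 0.214 = 1.284 V.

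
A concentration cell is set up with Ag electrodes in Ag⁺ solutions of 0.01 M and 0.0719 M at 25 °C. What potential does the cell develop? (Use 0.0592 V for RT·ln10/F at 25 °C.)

0.051 V

Both half-cells are Ag⁺/Ag, so E°_cell = 0. The concentrated side is the cathode; the cell reaction moves Ag⁺ from high to low concentration with n = 1.
Q = [Ag⁺]_dilute/[Ag⁺]_conc = 0.01/0.0719 = 0.139.
E = 0 − (0.0592/1) log Q = −(0.0592/1)(-0.857) = 0.0507 V.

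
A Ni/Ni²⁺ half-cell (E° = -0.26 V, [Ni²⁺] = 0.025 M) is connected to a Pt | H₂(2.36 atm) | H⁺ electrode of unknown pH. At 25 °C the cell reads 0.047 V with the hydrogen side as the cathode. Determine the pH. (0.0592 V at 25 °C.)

E°_cell = 0.26 V and n = 2.
log Q = n(E° − E)/0.0592 = 2×(0.26 − 0.047)/0.0592 = 7.196.
With Q = [Ni²⁺]·P(H₂) / [H⁺]^2, solving for [H⁺] gives log[H⁺] = -4.213, so pH = 4.21.

pH = 4.21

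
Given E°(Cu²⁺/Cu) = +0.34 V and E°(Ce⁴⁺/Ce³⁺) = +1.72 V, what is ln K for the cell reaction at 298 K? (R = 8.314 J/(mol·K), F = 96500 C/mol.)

ln K = 107.5

E°_cell = +1.72 − (+0.34) = 1.38 V, with n = 2 electrons transferred.
At equilibrium E = 0, so the Nernst equation gives ln K = nFE°/RT = (2)(96500)(1.38)/((8.314)(298)) = 107.50.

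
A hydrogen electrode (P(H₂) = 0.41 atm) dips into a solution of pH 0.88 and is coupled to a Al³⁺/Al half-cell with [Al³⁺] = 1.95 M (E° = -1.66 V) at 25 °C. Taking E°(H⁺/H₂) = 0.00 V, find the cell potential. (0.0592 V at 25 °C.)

The hydrogen couple is the cathode, so E°_cell = 1.66 V; n = 6.
[H⁺] = 10^(−0.88) = 0.13 M, and Q = [Al³⁺]^2·P(H₂)^3 / [H⁺]^6 = 4.99 × 10^4.
E = E° − (0.0592/6) log Q = 1.66 − (0.0592/6)(4.698) = 1.614 V.

1.61 V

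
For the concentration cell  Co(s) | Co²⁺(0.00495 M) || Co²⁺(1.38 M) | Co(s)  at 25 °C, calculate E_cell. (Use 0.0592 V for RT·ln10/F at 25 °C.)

Both half-cells are Co²⁺/Co, so E°_cell = 0. The concentrated side is the cathode; the cell reaction moves Co²⁺ from high to low concentration with n = 2.
Q = [Co²⁺]_dilute/[Co²⁺]_conc = 0.00495/1.38 = 0.00359.
E = 0 − (0.0592/2) log Q = −(0.0592/2)(-2.445) = 0.0724 V.

0.072 V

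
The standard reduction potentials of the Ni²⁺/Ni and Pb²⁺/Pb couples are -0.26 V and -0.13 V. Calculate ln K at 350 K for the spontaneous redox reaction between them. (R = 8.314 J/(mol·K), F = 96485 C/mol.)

ln K = 8.6

E°_cell = -0.13 − (-0.26) = 0.13 V, with n = 2 electrons transferred.
At equilibrium E = 0, so the Nernst equation gives ln K = nFE°/RT = (2)(96485)(0.13)/((8.314)(350)) = 8.62.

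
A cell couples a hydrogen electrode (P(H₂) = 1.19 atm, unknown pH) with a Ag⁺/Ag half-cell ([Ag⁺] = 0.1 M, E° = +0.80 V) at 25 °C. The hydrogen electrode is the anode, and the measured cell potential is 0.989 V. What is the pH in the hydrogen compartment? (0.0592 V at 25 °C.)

E°_cell = 0.80 V and n = 2.
log Q = n(E° − E)/0.0592 = 2×(0.80 − 0.989)/0.0592 = -6.385.
With Q = [H⁺]^2 / ([Ag⁺]^2·P(H₂)), solving for [H⁺] gives log[H⁺] = -4.155, so pH = 4.15.

pH = 4.15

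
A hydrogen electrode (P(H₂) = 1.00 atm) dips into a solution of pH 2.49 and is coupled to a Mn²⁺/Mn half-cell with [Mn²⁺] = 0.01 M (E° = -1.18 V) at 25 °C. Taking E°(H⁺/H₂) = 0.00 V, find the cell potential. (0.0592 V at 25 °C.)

The hydrogen couple is the cathode, so E°_cell = 1.18 V; n = 2.
[H⁺] = 10^(−2.49) = 0.0032 M, and Q = [Mn²⁺]·P(H₂) / [H⁺]^2 = 955.
E = E° − (0.0592/2) log Q = 1.18 − (0.0592/2)(2.980) = 1.092 V.

1.09 V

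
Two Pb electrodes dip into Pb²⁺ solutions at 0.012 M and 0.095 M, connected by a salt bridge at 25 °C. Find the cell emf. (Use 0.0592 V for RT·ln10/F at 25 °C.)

0.027 V

Both half-cells are Pb²⁺/Pb, so E°_cell = 0. The concentrated side is the cathode; the cell reaction moves Pb²⁺ from high to low concentration with n = 2.
Q = [Pb²⁺]_dilute/[Pb²⁺]_conc = 0.012/0.095 = 0.126.
E = 0 − (0.0592/2) log Q = −(0.0592/2)(-0.899) = 0.0266 V.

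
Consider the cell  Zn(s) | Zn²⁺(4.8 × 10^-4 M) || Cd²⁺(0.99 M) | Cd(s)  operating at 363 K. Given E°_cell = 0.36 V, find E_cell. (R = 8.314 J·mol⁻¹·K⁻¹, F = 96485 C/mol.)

Balancing electrons gives n = 2; the reaction quotient is Q = [Zn²⁺]/[Cd²⁺] = 4.85 × 10^-4.
E = E° − (RT/nF) ln Q = 0.36 − (8.314×363)/(2×96485) × (-7.632) = 0.360 + 0.119 = 0.479 V.

0.479 V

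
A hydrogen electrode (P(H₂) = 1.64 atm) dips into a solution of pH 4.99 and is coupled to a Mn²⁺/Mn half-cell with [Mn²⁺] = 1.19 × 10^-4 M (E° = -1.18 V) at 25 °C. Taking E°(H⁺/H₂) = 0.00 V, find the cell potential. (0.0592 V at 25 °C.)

0.99 V

The hydrogen couple is the cathode, so E°_cell = 1.18 V; n = 2.
[H⁺] = 10^(−4.99) = 1 × 10^-5 M, and Q = [Mn²⁺]·P(H₂) / [H⁺]^2 = 1.86 × 10^6.
E = E° − (0.0592/2) log Q = 1.18 − (0.0592/2)(6.270) = 0.994 V.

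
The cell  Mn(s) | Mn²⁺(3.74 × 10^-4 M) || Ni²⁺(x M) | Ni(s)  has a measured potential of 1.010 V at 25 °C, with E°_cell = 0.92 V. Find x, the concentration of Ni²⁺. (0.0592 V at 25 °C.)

From the Nernst equation, log Q = n(E° − E)/0.0592 = 2(0.92 − 1.010)/0.0592 = -3.041, so Q = 9.11 × 10^-4.
With Q = [Mn²⁺]/[Ni²⁺] and the known concentrations, [Ni²⁺] in the denominator gives [Ni²⁺] = 0.41 M.

0.41 M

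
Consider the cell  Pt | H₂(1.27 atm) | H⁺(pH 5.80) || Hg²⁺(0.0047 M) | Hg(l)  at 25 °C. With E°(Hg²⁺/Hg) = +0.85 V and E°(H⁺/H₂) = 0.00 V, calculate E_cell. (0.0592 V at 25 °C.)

1.13 V

The Hg²⁺/Hg couple is the cathode, so E°_cell = 0.85 V; n = 2.
[H⁺] = 10^(−5.80) = 1.6 × 10^-6 M, and Q = [H⁺]^2 / ([Hg²⁺]·P(H₂)) = 4.21 × 10^-10.
E = E° − (0.0592/2) log Q = 0.85 − (0.0592/2)(-9.376) = 1.128 V.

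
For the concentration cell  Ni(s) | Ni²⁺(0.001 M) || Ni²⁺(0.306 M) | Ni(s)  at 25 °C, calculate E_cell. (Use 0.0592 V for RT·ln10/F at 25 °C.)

0.074 V

Both half-cells are Ni²⁺/Ni, so E°_cell = 0. The concentrated side is the cathode; the cell reaction moves Ni²⁺ from high to low concentration with n = 2.
Q = [Ni²⁺]_dilute/[Ni²⁺]_conc = 0.001/0.306 = 0.00327.
E = 0 − (0.0592/2) log Q = −(0.0592/2)(-2.486) = 0.0736 V.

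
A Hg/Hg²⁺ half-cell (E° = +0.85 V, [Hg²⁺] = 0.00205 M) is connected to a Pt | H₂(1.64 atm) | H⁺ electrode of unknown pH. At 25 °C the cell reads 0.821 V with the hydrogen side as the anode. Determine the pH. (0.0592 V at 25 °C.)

pH = 0.75

E°_cell = 0.85 V and n = 2.
log Q = n(E° − E)/0.0592 = 2×(0.85 − 0.821)/0.0592 = 0.980.
With Q = [H⁺]^2 / ([Hg²⁺]·P(H₂)), solving for [H⁺] gives log[H⁺] = -0.747, so pH = 0.75.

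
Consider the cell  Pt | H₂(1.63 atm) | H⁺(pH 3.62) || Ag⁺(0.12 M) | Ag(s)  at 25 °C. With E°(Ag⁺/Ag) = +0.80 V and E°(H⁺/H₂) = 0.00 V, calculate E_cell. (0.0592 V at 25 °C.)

The Ag⁺/Ag couple is the cathode, so E°_cell = 0.80 V; n = 2.
[H⁺] = 10^(−3.62) = 2.4 × 10^-4 M, and Q = [H⁺]^2 / ([Ag⁺]^2·P(H₂)) = 2.45 × 10^-6.
E = E° − (0.0592/2) log Q = 0.80 − (0.0592/2)(-5.611) = 0.966 V.

0.97 V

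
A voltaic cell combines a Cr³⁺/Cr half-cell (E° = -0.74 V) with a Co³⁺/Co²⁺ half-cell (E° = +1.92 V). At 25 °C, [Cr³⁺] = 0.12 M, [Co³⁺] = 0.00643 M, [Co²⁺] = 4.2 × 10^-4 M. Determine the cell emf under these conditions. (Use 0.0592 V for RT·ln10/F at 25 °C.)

2.75 V

The Co³⁺/Co²⁺ couple has the higher reduction potential and acts as the cathode, so E°_cell = +1.92 − (-0.74) = 2.66 V.
Balancing electrons gives n = 3; the reaction quotient is Q = [Cr³⁺]·[Co²⁺]^3/[Co³⁺]^3 = 3.34 × 10^-5.
At 25 °C, E = E° − (0.0592/n) log Q = 2.66 − (0.0592/3)(-4.476) = 2.660 + 0.088 = 2.748 V.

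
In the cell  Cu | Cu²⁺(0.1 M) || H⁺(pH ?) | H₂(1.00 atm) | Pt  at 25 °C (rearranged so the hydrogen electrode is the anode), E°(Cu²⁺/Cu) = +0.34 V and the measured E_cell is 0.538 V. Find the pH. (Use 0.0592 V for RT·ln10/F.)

E°_cell = 0.34 V and n = 2.
log Q = n(E° − E)/0.0592 = 2×(0.34 − 0.538)/0.0592 = -6.689.
With Q = [H⁺]^2 / ([Cu²⁺]·P(H₂)), solving for [H⁺] gives log[H⁺] = -3.845, so pH = 3.84.

pH = 3.84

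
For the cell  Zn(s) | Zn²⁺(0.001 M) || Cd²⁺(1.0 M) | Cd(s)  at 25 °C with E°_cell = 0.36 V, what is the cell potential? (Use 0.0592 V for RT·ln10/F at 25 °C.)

Balancing electrons gives n = 2; the reaction quotient is Q = [Zn²⁺]/[Cd²⁺] = 0.00100.
At 25 °C, E = E° − (0.0592/n) log Q = 0.36 − (0.0592/2)(-3.000) = 0.360 + 0.089 = 0.449 V.

0.449 V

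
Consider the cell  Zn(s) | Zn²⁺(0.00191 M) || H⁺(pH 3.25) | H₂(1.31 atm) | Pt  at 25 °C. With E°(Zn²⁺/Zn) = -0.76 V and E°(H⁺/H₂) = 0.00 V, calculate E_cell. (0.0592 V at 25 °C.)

The hydrogen couple is the cathode, so E°_cell = 0.76 V; n = 2.
[H⁺] = 10^(−3.25) = 5.6 × 10^-4 M, and Q = [Zn²⁺]·P(H₂) / [H⁺]^2 = 7910.
E = E° − (0.0592/2) log Q = 0.76 − (0.0592/2)(3.898) = 0.645 V.

0.64 V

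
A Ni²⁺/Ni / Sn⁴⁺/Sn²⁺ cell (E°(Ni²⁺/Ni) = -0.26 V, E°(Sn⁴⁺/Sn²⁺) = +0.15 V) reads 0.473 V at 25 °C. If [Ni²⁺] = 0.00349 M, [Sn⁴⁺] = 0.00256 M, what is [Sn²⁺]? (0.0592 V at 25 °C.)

0.0055 M

From the Nernst equation, log Q = n(E° − E)/0.0592 = 2(0.41 − 0.473)/0.0592 = -2.128, so Q = 0.00744.
With Q = [Ni²⁺]·[Sn²⁺]/[Sn⁴⁺] and the known concentrations, [Sn²⁺] in the numerator gives [Sn²⁺] = 0.0055 M.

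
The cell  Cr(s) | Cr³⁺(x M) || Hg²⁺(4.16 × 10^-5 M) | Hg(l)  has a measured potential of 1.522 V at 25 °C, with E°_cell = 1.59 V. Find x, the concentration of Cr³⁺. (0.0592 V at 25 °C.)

7.5 × 10^-4 M

From the Nernst equation, log Q = n(E° − E)/0.0592 = 6(1.59 − 1.522)/0.0592 = 6.892, so Q = 7.8 × 10^6.
With Q = [Cr³⁺]^2/[Hg²⁺]^3 and the known concentrations, [Cr³⁺]^2 in the numerator gives [Cr³⁺] = 7.5 × 10^-4 M.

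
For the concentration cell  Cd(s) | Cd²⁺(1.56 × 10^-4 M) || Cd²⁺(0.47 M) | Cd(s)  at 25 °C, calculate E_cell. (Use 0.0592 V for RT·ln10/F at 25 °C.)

Both half-cells are Cd²⁺/Cd, so E°_cell = 0. The concentrated side is the cathode; the cell reaction moves Cd²⁺ from high to low concentration with n = 2.
Q = [Cd²⁺]_dilute/[Cd²⁺]_conc = 1.56 × 10^-4/0.47 = 3.32 × 10^-4.
E = 0 − (0.0592/2) log Q = −(0.0592/2)(-3.479) = 0.1030 V.

0.10 V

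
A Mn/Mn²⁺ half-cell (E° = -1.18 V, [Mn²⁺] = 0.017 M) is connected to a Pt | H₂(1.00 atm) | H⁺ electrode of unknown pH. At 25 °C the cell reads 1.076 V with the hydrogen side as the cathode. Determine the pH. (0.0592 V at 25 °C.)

E°_cell = 1.18 V and n = 2.
log Q = n(E° − E)/0.0592 = 2×(1.18 − 1.076)/0.0592 = 3.514.
With Q = [Mn²⁺]·P(H₂) / [H⁺]^2, solving for [H⁺] gives log[H⁺] = -2.642, so pH = 2.64.

pH = 2.64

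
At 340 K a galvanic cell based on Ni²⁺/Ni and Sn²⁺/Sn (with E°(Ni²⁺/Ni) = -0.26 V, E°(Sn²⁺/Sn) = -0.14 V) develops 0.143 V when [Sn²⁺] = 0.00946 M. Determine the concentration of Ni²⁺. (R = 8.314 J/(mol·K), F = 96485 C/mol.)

0.002 M

From the Nernst equation, ln Q = nF(E° − E)/RT = 2×96485×(0.12 − 0.143)/(8.314×340) = -1.570, so Q = 0.208.
With Q = [Ni²⁺]/[Sn²⁺] and the known concentrations, [Ni²⁺] in the numerator gives [Ni²⁺] = 0.002 M.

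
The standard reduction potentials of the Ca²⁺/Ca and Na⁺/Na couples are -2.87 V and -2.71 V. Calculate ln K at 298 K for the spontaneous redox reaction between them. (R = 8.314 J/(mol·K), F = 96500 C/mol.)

E°_cell = -2.71 − (-2.87) = 0.16 V, with n = 2 electrons transferred.
At equilibrium E = 0, so the Nernst equation gives ln K = nFE°/RT = (2)(96500)(0.16)/((8.314)(298)) = 12.46.

ln K = 12.5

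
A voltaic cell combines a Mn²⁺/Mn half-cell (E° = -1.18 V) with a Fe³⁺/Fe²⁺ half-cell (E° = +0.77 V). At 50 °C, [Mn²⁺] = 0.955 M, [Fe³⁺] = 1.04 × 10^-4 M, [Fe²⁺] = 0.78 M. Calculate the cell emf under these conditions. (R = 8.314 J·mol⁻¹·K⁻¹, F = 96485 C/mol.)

1.70 V

The Fe³⁺/Fe²⁺ couple has the higher reduction potential and acts as the cathode, so E°_cell = +0.77 − (-1.18) = 1.95 V.
Balancing electrons gives n = 2; the reaction quotient is Q = [Mn²⁺]·[Fe²⁺]^2/[Fe³⁺]^2 = 5.37 × 10^7.
E = E° − (RT/nF) ln Q = 1.95 − (8.314×323)/(2×96485) × (17.799) = 1.950 − 0.248 = 1.702 V.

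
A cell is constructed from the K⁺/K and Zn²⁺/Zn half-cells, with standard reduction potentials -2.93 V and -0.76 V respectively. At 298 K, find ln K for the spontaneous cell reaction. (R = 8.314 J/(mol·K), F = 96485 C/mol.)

E°_cell = -0.76 − (-2.93) = 2.17 V, with n = 2 electrons transferred.
At equilibrium E = 0, so the Nernst equation gives ln K = nFE°/RT = (2)(96485)(2.17)/((8.314)(298)) = 169.01.

ln K = 169.0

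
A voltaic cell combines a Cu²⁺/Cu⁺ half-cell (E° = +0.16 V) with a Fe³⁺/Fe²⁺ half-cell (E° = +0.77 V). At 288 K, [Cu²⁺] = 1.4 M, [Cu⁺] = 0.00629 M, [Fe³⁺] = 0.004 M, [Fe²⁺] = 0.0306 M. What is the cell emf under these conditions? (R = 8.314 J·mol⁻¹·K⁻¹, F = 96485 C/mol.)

The Fe³⁺/Fe²⁺ couple has the higher reduction potential and acts as the cathode, so E°_cell = +0.77 − (+0.16) = 0.61 V.
Balancing electrons gives n = 1; the reaction quotient is Q = [Cu²⁺]·[Fe²⁺]/([Cu⁺]·[Fe³⁺]) = 1700.
E = E° − (RT/nF) ln Q = 0.61 − (8.314×288)/(1×96485) × (7.440) = 0.610 − 0.185 = 0.425 V.

0.425 V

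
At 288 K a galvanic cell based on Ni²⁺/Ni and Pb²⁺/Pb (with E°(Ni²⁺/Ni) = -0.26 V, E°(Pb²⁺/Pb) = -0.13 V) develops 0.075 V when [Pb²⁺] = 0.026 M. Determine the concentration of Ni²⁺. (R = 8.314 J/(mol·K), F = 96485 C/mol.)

2.2 M

From the Nernst equation, ln Q = nF(E° − E)/RT = 2×96485×(0.13 − 0.075)/(8.314×288) = 4.433, so Q = 84.1.
With Q = [Ni²⁺]/[Pb²⁺] and the known concentrations, [Ni²⁺] in the numerator gives [Ni²⁺] = 2.2 M.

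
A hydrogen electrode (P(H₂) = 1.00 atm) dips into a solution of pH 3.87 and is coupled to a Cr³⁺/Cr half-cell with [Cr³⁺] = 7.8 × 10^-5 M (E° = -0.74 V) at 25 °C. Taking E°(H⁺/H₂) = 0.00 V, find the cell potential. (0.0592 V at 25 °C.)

The hydrogen couple is the cathode, so E°_cell = 0.74 V; n = 6.
[H⁺] = 10^(−3.87) = 1.3 × 10^-4 M, and Q = [Cr³⁺]^2·P(H₂)^3 / [H⁺]^6 = 1.01 × 10^15.
E = E° − (0.0592/6) log Q = 0.74 − (0.0592/6)(15.004) = 0.592 V.

0.59 V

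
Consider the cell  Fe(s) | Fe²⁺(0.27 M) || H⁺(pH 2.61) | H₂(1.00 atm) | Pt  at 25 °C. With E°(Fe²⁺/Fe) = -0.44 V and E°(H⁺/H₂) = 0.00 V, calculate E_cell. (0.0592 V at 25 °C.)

The hydrogen couple is the cathode, so E°_cell = 0.44 V; n = 2.
[H⁺] = 10^(−2.61) = 0.0025 M, and Q = [Fe²⁺]·P(H₂) / [H⁺]^2 = 4.48 × 10^4.
E = E° − (0.0592/2) log Q = 0.44 − (0.0592/2)(4.651) = 0.302 V.

0.30 V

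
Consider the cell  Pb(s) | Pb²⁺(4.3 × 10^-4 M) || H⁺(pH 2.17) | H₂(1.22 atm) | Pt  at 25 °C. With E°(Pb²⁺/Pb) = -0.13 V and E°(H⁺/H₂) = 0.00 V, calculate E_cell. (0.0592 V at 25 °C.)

The hydrogen couple is the cathode, so E°_cell = 0.13 V; n = 2.
[H⁺] = 10^(−2.17) = 0.0068 M, and Q = [Pb²⁺]·P(H₂) / [H⁺]^2 = 11.5.
E = E° − (0.0592/2) log Q = 0.13 − (0.0592/2)(1.060) = 0.099 V.

0.099 V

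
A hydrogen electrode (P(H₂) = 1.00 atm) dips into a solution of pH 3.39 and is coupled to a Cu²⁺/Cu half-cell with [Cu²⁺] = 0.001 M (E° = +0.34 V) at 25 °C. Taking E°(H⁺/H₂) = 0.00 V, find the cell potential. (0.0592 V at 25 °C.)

The Cu²⁺/Cu couple is the cathode, so E°_cell = 0.34 V; n = 2.
[H⁺] = 10^(−3.39) = 4.1 × 10^-4 M, and Q = [H⁺]^2 / ([Cu²⁺]·P(H₂)) = 1.66 × 10^-4.
E = E° − (0.0592/2) log Q = 0.34 − (0.0592/2)(-3.780) = 0.452 V.

0.45 V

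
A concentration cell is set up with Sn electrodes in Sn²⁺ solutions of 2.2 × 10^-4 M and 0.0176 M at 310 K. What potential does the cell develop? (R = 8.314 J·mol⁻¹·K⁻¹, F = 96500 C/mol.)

Both half-cells are Sn²⁺/Sn, so E°_cell = 0. The concentrated side is the cathode; the cell reaction moves Sn²⁺ from high to low concentration with n = 2.
Q = [Sn²⁺]_dilute/[Sn²⁺]_conc = 2.2 × 10^-4/0.0176 = 0.0125.
E = 0 − (RT/nF) ln Q = −((8.314×310)/(2×96500))(-4.382) = 0.0585 V.

0.059 V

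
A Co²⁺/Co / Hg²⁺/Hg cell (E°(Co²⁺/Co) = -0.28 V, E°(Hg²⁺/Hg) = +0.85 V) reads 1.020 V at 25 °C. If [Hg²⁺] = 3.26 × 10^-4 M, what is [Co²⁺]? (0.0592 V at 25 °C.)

1.7 M

From the Nernst equation, log Q = n(E° − E)/0.0592 = 2(1.13 − 1.020)/0.0592 = 3.716, so Q = 5200.
With Q = [Co²⁺]/[Hg²⁺] and the known concentrations, [Co²⁺] in the numerator gives [Co²⁺] = 1.7 M.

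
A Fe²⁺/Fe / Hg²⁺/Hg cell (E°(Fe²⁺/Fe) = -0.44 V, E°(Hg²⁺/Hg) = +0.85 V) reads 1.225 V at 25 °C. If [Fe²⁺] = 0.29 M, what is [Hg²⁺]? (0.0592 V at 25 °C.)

From the Nernst equation, log Q = n(E° − E)/0.0592 = 2(1.29 − 1.225)/0.0592 = 2.196, so Q = 157.
With Q = [Fe²⁺]/[Hg²⁺] and the known concentrations, [Hg²⁺] in the denominator gives [Hg²⁺] = 0.0018 M.

0.0018 M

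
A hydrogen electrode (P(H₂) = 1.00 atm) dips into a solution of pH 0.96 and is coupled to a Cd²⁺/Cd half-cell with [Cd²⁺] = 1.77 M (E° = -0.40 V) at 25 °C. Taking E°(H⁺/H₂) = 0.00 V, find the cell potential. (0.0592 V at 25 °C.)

The hydrogen couple is the cathode, so E°_cell = 0.40 V; n = 2.
[H⁺] = 10^(−0.96) = 0.11 M, and Q = [Cd²⁺]·P(H₂) / [H⁺]^2 = 147.
E = E° − (0.0592/2) log Q = 0.40 − (0.0592/2)(2.168) = 0.336 V.

0.34 V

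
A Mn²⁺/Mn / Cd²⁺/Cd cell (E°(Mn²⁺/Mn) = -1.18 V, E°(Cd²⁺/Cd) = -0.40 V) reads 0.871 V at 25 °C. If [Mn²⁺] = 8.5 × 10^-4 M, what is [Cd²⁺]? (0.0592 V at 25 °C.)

From the Nernst equation, log Q = n(E° − E)/0.0592 = 2(0.78 − 0.871)/0.0592 = -3.074, so Q = 8.43 × 10^-4.
With Q = [Mn²⁺]/[Cd²⁺] and the known concentrations, [Cd²⁺] in the denominator gives [Cd²⁺] = 1.0 M.

1.0 M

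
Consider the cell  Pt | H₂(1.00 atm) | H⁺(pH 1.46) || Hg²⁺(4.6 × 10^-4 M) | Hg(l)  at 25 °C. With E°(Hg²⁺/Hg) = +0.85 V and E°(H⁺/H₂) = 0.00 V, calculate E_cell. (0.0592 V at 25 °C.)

The Hg²⁺/Hg couple is the cathode, so E°_cell = 0.85 V; n = 2.
[H⁺] = 10^(−1.46) = 0.035 M, and Q = [H⁺]^2 / ([Hg²⁺]·P(H₂)) = 2.61.
E = E° − (0.0592/2) log Q = 0.85 − (0.0592/2)(0.417) = 0.838 V.

0.84 V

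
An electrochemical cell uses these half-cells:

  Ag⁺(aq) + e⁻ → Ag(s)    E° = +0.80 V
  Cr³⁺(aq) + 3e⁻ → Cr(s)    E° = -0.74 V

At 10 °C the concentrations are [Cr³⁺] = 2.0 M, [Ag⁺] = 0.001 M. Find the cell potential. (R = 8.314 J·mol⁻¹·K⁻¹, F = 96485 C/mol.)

1.37 V

The Ag⁺/Ag couple has the higher reduction potential and acts as the cathode, so E°_cell = +0.80 − (-0.74) = 1.54 V.
Balancing electrons gives n = 3; the reaction quotient is Q = [Cr³⁺]/[Ag⁺]^3 = 2 × 10^9.
E = E° − (RT/nF) ln Q = 1.54 − (8.314×283)/(3×96485) × (21.416) = 1.540 − 0.174 = 1.366 V.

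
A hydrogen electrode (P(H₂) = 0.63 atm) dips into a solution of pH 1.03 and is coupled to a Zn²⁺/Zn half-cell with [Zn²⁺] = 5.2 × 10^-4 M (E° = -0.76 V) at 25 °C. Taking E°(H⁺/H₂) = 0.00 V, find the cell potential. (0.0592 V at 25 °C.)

0.80 V

The hydrogen couple is the cathode, so E°_cell = 0.76 V; n = 2.
[H⁺] = 10^(−1.03) = 0.093 M, and Q = [Zn²⁺]·P(H₂) / [H⁺]^2 = 0.0376.
E = E° − (0.0592/2) log Q = 0.76 − (0.0592/2)(-1.425) = 0.802 V.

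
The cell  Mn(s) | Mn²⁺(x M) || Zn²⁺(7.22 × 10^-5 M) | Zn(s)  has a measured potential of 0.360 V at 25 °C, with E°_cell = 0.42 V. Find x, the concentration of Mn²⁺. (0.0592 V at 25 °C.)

From the Nernst equation, log Q = n(E° − E)/0.0592 = 2(0.42 − 0.360)/0.0592 = 2.027, so Q = 106.
With Q = [Mn²⁺]/[Zn²⁺] and the known concentrations, [Mn²⁺] in the numerator gives [Mn²⁺] = 0.0077 M.

0.0077 M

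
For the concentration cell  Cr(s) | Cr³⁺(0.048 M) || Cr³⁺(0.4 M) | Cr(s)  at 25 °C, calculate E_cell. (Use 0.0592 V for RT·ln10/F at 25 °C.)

Both half-cells are Cr³⁺/Cr, so E°_cell = 0. The concentrated side is the cathode; the cell reaction moves Cr³⁺ from high to low concentration with n = 3.
Q = [Cr³⁺]_dilute/[Cr³⁺]_conc = 0.048/0.4 = 0.120.
E = 0 − (0.0592/3) log Q = −(0.0592/3)(-0.921) = 0.0182 V.

0.018 V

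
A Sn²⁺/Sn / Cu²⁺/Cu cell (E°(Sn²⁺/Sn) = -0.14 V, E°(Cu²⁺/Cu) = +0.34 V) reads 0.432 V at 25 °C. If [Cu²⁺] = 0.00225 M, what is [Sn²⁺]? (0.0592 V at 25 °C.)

0.094 M

From the Nernst equation, log Q = n(E° − E)/0.0592 = 2(0.48 − 0.432)/0.0592 = 1.622, so Q = 41.8.
With Q = [Sn²⁺]/[Cu²⁺] and the known concentrations, [Sn²⁺] in the numerator gives [Sn²⁺] = 0.094 M.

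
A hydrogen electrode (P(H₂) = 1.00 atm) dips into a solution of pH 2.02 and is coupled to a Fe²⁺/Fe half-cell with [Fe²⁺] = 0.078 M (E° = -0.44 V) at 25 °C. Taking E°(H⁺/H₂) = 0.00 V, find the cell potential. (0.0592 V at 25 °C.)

0.35 V

The hydrogen couple is the cathode, so E°_cell = 0.44 V; n = 2.
[H⁺] = 10^(−2.02) = 0.0095 M, and Q = [Fe²⁺]·P(H₂) / [H⁺]^2 = 855.
E = E° − (0.0592/2) log Q = 0.44 − (0.0592/2)(2.932) = 0.353 V.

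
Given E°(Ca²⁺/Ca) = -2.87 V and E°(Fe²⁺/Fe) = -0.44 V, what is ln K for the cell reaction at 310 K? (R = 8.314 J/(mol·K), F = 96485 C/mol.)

E°_cell = -0.44 − (-2.87) = 2.43 V, with n = 2 electrons transferred.
At equilibrium E = 0, so the Nernst equation gives ln K = nFE°/RT = (2)(96485)(2.43)/((8.314)(310)) = 181.94.

ln K = 181.9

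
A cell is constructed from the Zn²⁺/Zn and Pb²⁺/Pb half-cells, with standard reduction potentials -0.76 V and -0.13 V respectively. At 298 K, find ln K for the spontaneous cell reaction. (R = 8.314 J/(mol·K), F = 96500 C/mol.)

E°_cell = -0.13 − (-0.76) = 0.63 V, with n = 2 electrons transferred.
At equilibrium E = 0, so the Nernst equation gives ln K = nFE°/RT = (2)(96500)(0.63)/((8.314)(298)) = 49.08.

ln K = 49.1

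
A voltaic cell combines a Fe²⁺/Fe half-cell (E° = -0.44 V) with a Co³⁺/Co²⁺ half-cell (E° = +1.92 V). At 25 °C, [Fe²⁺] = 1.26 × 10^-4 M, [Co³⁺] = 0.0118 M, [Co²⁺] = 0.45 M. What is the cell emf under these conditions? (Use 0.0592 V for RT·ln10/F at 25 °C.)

2.38 V

The Co³⁺/Co²⁺ couple has the higher reduction potential and acts as the cathode, so E°_cell = +1.92 − (-0.44) = 2.36 V.
Balancing electrons gives n = 2; the reaction quotient is Q = [Fe²⁺]·[Co²⁺]^2/[Co³⁺]^2 = 0.183.
At 25 °C, E = E° − (0.0592/n) log Q = 2.36 − (0.0592/2)(-0.737) = 2.360 + 0.022 = 2.382 V.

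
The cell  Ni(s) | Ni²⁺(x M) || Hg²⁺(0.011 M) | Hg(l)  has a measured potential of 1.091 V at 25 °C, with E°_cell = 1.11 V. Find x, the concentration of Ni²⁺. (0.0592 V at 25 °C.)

0.048 M

From the Nernst equation, log Q = n(E° − E)/0.0592 = 2(1.11 − 1.091)/0.0592 = 0.642, so Q = 4.38.
With Q = [Ni²⁺]/[Hg²⁺] and the known concentrations, [Ni²⁺] in the numerator gives [Ni²⁺] = 0.048 M.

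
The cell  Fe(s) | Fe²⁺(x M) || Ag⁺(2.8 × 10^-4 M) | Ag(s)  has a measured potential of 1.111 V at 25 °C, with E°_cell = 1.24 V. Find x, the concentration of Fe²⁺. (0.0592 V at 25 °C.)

From the Nernst equation, log Q = n(E° − E)/0.0592 = 2(1.24 − 1.111)/0.0592 = 4.358, so Q = 2.28 × 10^4.
With Q = [Fe²⁺]/[Ag⁺]^2 and the known concentrations, [Fe²⁺] in the numerator gives [Fe²⁺] = 0.0018 M.

0.0018 M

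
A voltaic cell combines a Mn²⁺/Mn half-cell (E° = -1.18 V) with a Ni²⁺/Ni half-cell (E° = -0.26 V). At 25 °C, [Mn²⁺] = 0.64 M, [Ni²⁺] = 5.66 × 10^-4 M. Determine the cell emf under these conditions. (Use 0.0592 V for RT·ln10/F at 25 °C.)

0.830 V

The Ni²⁺/Ni couple has the higher reduction potential and acts as the cathode, so E°_cell = -0.26 − (-1.18) = 0.92 V.
Balancing electrons gives n = 2; the reaction quotient is Q = [Mn²⁺]/[Ni²⁺] = 1130.
At 25 °C, E = E° − (0.0592/n) log Q = 0.92 − (0.0592/2)(3.053) = 0.920 − 0.090 = 0.830 V.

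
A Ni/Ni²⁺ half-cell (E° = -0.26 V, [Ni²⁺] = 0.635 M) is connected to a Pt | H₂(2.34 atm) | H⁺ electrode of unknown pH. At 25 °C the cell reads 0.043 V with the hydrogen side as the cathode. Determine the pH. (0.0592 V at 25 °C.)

pH = 3.58

E°_cell = 0.26 V and n = 2.
log Q = n(E° − E)/0.0592 = 2×(0.26 − 0.043)/0.0592 = 7.331.
With Q = [Ni²⁺]·P(H₂) / [H⁺]^2, solving for [H⁺] gives log[H⁺] = -3.580, so pH = 3.58.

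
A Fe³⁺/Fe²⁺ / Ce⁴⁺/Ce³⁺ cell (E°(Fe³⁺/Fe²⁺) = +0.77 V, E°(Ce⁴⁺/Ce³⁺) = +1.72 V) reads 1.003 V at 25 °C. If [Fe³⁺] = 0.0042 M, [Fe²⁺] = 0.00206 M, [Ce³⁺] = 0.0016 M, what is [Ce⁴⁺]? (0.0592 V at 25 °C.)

From the Nernst equation, log Q = n(E° − E)/0.0592 = 1(0.95 − 1.003)/0.0592 = -0.895, so Q = 0.127.
With Q = [Fe³⁺]·[Ce³⁺]/([Fe²⁺]·[Ce⁴⁺]) and the known concentrations, [Ce⁴⁺] in the denominator gives [Ce⁴⁺] = 0.026 M.

0.026 M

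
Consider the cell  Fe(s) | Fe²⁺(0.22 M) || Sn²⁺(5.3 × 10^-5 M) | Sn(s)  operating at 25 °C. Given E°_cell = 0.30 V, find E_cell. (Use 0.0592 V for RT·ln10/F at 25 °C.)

Balancing electrons gives n = 2; the reaction quotient is Q = [Fe²⁺]/[Sn²⁺] = 4150.
At 25 °C, E = E° − (0.0592/n) log Q = 0.30 − (0.0592/2)(3.618) = 0.300 − 0.107 = 0.193 V.

0.193 V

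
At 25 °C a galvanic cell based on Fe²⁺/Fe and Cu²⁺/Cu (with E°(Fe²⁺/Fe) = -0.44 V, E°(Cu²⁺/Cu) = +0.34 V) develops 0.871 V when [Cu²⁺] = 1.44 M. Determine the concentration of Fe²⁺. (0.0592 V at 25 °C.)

From the Nernst equation, log Q = n(E° − E)/0.0592 = 2(0.78 − 0.871)/0.0592 = -3.074, so Q = 8.43 × 10^-4.
With Q = [Fe²⁺]/[Cu²⁺] and the known concentrations, [Fe²⁺] in the numerator gives [Fe²⁺] = 0.0012 M.

0.0012 M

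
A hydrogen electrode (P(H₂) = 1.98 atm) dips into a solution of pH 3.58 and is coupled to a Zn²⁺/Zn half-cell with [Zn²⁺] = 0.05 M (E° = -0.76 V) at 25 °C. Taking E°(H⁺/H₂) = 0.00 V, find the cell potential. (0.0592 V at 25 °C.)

The hydrogen couple is the cathode, so E°_cell = 0.76 V; n = 2.
[H⁺] = 10^(−3.58) = 2.6 × 10^-4 M, and Q = [Zn²⁺]·P(H₂) / [H⁺]^2 = 1.43 × 10^6.
E = E° − (0.0592/2) log Q = 0.76 − (0.0592/2)(6.156) = 0.578 V.

0.58 V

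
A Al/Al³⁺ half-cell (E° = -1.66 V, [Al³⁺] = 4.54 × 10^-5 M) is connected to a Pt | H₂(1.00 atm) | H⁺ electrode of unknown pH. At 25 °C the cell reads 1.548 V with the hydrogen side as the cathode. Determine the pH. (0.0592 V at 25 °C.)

E°_cell = 1.66 V and n = 6.
log Q = n(E° − E)/0.0592 = 6×(1.66 − 1.548)/0.0592 = 11.351.
With Q = [Al³⁺]^2·P(H₂)^3 / [H⁺]^6, solving for [H⁺] gives log[H⁺] = -3.340, so pH = 3.34.

pH = 3.34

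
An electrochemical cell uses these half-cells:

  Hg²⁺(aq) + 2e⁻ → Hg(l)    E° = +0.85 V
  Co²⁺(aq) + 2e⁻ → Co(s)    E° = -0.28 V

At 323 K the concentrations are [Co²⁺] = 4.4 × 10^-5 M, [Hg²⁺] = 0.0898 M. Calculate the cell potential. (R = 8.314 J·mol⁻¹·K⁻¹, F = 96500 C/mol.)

1.24 V

The Hg²⁺/Hg couple has the higher reduction potential and acts as the cathode, so E°_cell = +0.85 − (-0.28) = 1.13 V.
Balancing electrons gives n = 2; the reaction quotient is Q = [Co²⁺]/[Hg²⁺] = 4.9 × 10^-4.
E = E° − (RT/nF) ln Q = 1.13 − (8.314×323)/(2×96500) × (-7.621) = 1.130 + 0.106 = 1.236 V.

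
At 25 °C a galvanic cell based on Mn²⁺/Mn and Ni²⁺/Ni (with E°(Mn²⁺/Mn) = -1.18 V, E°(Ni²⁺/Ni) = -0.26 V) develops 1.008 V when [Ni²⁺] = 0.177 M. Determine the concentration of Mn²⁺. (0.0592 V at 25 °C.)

1.9 × 10^-4 M

From the Nernst equation, log Q = n(E° − E)/0.0592 = 2(0.92 − 1.008)/0.0592 = -2.973, so Q = 0.00106.
With Q = [Mn²⁺]/[Ni²⁺] and the known concentrations, [Mn²⁺] in the numerator gives [Mn²⁺] = 1.9 × 10^-4 M.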